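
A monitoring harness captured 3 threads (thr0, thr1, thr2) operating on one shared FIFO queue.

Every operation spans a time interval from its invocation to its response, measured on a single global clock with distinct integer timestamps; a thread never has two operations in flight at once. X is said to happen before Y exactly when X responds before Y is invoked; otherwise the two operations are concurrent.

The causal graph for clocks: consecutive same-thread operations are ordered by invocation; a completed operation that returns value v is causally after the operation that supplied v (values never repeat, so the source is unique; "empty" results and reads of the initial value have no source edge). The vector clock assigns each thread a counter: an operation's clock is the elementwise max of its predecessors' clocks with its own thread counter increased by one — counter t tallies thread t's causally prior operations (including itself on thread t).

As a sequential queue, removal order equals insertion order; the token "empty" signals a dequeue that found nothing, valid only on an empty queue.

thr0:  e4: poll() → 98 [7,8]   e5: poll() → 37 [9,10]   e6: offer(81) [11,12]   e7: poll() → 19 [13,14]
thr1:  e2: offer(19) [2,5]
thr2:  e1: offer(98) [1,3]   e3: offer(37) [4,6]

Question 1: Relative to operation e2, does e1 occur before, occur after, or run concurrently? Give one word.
Answer: concurrent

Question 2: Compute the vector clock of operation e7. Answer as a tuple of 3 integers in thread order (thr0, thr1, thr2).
Answer: (4, 1, 2)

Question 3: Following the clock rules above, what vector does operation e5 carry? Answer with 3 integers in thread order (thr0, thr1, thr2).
Answer: (2, 0, 2)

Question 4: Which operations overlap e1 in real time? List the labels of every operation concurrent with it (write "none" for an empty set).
Answer: e2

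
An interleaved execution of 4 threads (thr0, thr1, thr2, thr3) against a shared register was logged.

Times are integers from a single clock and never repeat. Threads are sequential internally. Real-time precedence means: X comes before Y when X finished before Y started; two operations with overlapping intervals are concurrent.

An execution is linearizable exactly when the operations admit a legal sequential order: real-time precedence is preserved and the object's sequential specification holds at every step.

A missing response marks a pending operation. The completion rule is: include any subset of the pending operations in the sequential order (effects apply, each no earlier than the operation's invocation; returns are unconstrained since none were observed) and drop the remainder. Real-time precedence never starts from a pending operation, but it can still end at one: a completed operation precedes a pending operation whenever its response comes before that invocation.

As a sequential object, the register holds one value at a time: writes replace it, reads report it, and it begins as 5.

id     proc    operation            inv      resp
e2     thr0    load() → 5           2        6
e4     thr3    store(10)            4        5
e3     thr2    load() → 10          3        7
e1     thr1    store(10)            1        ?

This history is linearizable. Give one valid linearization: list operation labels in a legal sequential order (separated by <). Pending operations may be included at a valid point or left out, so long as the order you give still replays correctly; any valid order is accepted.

1. e2 load() → 5, leaving value 5
2. e1 store(10) (pending, included), leaving value 10
3. e3 load() → 10, leaving value 10
4. e4 store(10), leaving value 10

e2 < e1 < e3 < e4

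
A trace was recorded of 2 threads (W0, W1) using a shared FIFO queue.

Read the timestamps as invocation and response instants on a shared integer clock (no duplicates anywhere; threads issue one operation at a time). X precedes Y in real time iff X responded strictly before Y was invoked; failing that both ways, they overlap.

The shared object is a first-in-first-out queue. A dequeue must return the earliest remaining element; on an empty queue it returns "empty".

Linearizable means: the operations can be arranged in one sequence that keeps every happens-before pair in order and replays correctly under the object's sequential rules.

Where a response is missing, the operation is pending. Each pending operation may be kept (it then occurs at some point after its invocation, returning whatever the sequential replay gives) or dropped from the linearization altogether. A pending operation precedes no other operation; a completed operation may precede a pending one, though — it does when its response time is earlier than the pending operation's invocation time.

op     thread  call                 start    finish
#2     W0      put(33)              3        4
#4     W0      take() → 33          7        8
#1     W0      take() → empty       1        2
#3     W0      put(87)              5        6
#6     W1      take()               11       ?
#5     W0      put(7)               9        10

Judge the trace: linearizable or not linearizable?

witness order: #1, #2, #3, #4, #5
1. #1 take() → empty, leaving queue <>
2. #2 put(33), leaving queue <33>
3. #3 put(87), leaving queue <33,87>
4. #4 take() → 33, leaving queue <87>
5. #5 put(7), leaving queue <87,7>

linearizable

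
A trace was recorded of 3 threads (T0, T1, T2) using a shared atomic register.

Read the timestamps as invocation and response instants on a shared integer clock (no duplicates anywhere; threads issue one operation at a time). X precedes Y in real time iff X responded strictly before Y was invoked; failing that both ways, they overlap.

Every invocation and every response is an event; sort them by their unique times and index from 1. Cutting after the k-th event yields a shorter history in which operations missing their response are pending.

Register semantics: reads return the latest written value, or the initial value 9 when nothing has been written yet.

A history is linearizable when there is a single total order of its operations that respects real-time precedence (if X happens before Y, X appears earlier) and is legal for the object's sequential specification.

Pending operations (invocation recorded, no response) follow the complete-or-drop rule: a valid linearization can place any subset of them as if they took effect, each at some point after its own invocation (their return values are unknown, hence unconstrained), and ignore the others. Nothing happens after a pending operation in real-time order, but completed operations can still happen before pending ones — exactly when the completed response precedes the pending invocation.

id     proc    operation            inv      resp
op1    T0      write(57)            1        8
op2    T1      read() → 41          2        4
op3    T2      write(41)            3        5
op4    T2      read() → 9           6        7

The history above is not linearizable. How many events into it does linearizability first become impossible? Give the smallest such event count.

7

events 1..6 are still linearizable — one witness is op1, op3, op2:
step 1: op1 write(57) (pending, included) — value 57
step 2: op3 write(41) — value 41
step 3: op2 read() → 41 — value 41
at event 7 (op4's time-7 response) nothing linearizes any more
every completion of the 1 pending operation (op1) was checked; none linearizes
sample order op2, op3, op4 (pending dropped) stalls at step 1 — op2 read() → 41 has no legal effect
sample order op3, op2, op4 (pending dropped) stalls at step 3 — op4 read() → 9 has no legal effect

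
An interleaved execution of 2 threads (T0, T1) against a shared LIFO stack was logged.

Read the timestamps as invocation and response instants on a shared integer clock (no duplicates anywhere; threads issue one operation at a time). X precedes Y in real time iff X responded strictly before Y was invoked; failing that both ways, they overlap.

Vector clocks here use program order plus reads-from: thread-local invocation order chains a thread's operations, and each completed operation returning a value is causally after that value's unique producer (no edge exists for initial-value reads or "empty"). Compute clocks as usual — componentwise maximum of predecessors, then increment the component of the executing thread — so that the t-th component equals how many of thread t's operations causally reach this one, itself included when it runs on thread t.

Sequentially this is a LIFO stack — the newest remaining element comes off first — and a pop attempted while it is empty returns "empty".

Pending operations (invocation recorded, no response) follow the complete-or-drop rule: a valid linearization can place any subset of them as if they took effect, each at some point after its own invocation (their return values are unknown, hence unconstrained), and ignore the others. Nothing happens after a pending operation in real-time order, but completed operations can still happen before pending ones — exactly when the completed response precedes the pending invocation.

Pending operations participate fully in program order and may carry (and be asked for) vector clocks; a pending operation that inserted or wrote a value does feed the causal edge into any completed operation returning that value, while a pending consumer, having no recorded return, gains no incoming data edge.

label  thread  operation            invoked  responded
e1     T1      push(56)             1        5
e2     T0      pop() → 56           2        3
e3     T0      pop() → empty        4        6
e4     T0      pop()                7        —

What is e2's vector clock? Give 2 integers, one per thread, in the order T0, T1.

(1, 1)

no predecessors for e1 (invoked 1): T1 increments from zero → (0, 1)
from VC(e1)=(0, 1), e2 (invoked 2) maxes components and bumps T0 → (1, 1)
from VC(e2)=(1, 1), e3 (invoked 4) maxes components and bumps T0 → (2, 1)
from VC(e3)=(2, 1), e4 (invoked 7) maxes components and bumps T0 → (3, 1)
target: VC(e2) = (1, 1)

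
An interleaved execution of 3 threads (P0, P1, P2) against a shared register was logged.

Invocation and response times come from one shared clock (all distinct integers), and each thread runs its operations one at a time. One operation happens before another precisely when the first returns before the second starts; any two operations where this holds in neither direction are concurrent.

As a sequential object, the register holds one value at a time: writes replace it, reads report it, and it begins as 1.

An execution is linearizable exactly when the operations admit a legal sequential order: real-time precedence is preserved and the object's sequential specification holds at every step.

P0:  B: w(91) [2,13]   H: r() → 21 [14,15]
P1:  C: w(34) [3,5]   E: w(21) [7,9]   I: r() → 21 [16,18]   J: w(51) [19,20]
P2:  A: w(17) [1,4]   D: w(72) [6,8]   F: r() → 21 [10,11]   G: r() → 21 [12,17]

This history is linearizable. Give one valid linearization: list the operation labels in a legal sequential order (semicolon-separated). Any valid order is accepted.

after step 1 (A w(17)): value 17
after step 2 (B w(91)): value 91
after step 3 (C w(34)): value 34
after step 4 (D w(72)): value 72
after step 5 (E w(21)): value 21
after step 6 (F r() → 21): value 21
after step 7 (G r() → 21): value 21
after step 8 (H r() → 21): value 21
after step 9 (I r() → 21): value 21
after step 10 (J w(51)): value 51

A; B; C; D; E; F; G; H; I; J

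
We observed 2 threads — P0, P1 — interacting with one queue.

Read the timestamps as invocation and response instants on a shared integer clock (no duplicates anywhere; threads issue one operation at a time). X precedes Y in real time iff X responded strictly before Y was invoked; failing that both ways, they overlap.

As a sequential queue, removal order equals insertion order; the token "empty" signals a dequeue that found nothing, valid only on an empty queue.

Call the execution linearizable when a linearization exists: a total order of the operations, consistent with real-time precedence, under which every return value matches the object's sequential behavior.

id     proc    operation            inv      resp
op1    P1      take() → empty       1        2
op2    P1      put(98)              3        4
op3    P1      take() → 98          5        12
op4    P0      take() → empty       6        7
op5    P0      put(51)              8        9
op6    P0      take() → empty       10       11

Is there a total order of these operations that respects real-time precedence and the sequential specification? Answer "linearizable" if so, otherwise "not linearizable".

already the first 11 events (up to op6's response at time 11) admit no linearization; the first 10 still do
exactly one order of the 5 completed ops respects real time; the queue replay fails
completion choices over the 1 pending operation (op3) were checked; none helps
e.g. op1, op2, op4, op5, op6 (pending dropped): illegal at step 3, since op4 take() → empty cannot apply there

not linearizable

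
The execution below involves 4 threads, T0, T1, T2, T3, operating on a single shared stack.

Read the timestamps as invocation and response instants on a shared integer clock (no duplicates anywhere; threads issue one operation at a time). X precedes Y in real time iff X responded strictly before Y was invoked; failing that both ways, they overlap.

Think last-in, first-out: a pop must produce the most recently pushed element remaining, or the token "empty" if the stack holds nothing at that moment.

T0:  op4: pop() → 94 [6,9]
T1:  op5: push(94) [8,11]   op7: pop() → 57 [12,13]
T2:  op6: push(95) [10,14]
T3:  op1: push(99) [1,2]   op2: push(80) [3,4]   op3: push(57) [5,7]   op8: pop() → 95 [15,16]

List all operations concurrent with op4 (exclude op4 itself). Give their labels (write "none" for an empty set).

op3, op5

op4 spans [6,9]: anything still running between times 6 and 9 counts as concurrent
op1 [1,2]: before
op2 [3,4]: before
op3 [5,7]: concurrent
op5 [8,11]: concurrent
op6 [10,14]: after
op7 [12,13]: after
op8 [15,16]: after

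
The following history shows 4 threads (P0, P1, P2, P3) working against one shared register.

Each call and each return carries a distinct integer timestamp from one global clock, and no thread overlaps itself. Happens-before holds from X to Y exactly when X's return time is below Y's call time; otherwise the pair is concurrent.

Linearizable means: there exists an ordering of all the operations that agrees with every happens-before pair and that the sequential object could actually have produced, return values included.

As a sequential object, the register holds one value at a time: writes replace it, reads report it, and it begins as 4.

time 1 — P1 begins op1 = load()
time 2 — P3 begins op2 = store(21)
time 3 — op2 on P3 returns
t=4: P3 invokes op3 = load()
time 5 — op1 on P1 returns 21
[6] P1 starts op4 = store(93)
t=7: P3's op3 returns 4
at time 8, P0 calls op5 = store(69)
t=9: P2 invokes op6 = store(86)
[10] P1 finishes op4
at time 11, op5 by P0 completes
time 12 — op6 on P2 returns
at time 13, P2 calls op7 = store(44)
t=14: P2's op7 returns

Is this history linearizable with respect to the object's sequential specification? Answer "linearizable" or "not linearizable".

events 1..6 are fine; event 7 — the response of op3 at time 7 — makes the prefix non-linearizable
all 3 real-time-respecting orders fail — 3 completed register operations, no legal replay
every completion of the 1 pending operation (op4) was checked; none linearizes
for example op1, op2, op3 (pending dropped) fails at step 1: op1 load() → 21 is not legal there
for example op2, op1, op3 (pending dropped) fails at step 3: op3 load() → 4 is not legal there

not linearizable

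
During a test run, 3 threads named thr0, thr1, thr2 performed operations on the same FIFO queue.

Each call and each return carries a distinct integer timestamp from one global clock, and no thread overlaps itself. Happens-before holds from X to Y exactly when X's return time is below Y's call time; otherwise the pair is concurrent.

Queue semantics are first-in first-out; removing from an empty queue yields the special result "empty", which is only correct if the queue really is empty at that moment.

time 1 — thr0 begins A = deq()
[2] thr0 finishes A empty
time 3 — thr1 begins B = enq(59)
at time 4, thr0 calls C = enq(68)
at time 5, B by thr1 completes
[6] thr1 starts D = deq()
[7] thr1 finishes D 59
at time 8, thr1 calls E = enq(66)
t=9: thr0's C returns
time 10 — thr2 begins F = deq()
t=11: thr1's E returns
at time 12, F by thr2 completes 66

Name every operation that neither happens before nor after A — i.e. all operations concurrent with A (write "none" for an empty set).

none

A spans [1,2]; an op avoiding the whole window 1..2 is ordered, any other is concurrent
B [3,5]: after
C [4,9]: after
D [6,7]: after
E [8,11]: after
F [10,12]: after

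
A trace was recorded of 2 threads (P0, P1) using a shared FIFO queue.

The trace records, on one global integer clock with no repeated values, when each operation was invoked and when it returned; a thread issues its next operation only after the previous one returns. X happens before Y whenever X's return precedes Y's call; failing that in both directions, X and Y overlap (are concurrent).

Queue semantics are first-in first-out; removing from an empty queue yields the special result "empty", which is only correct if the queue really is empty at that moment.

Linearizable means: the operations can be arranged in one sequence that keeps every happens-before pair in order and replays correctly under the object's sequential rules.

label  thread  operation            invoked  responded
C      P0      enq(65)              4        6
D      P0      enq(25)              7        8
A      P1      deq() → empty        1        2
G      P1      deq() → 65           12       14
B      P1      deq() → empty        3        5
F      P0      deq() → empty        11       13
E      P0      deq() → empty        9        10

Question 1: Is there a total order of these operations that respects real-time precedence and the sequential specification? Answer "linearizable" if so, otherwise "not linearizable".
not linearizable

events 1..9 are fine; event 10 — the response of E at time 10 — makes the prefix non-linearizable
real-time-consistent orders of the 5 completed operations: 2 — all fail the FIFO queue replay
e.g. A, B, C, D, E: illegal at step 5, since E deq() → empty cannot apply there
e.g. A, C, B, D, E: illegal at step 3, since B deq() → empty cannot apply there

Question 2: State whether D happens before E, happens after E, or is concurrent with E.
before

D spans [7,8], E spans [9,10]
resp(D)=8 < inv(E)=9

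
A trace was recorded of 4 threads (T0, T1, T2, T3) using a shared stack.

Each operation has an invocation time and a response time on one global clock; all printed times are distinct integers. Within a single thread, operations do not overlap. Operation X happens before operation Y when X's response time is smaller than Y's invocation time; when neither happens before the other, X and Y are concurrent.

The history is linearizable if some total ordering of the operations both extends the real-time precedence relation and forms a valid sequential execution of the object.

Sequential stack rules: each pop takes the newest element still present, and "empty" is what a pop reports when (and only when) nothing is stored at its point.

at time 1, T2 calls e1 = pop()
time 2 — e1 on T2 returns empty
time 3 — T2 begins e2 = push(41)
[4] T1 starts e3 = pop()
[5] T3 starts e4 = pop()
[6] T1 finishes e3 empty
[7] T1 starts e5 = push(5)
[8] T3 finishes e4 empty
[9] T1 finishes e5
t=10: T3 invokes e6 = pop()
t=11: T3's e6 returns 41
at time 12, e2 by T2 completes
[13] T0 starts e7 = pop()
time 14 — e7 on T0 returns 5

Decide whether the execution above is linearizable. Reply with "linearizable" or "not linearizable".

linearizable

a witness: e1, e3, e4, e5, e2, e6, e7
after step 1 (e1 pop() → empty): stack <>
after step 2 (e3 pop() → empty): stack <>
after step 3 (e4 pop() → empty): stack <>
after step 4 (e5 push(5)): stack <5>
after step 5 (e2 push(41)): stack <5,41>
after step 6 (e6 pop() → 41): stack <5>
after step 7 (e7 pop() → 5): stack <>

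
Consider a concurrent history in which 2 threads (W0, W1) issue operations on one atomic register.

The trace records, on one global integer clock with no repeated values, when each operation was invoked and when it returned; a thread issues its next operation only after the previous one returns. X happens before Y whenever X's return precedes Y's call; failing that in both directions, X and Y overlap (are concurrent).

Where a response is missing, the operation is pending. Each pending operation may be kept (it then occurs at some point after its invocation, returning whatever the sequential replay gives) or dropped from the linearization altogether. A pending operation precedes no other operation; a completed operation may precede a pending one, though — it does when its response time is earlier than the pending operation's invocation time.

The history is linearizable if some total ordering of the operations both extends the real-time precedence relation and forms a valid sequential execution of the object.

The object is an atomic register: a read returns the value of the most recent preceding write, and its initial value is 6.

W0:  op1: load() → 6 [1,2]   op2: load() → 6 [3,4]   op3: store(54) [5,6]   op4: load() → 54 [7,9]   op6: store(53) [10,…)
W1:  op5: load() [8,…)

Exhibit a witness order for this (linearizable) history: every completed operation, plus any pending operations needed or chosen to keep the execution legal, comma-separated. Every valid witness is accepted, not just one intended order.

op1, op2, op3, op4

after step 1 (op1 load() → 6): value 6
after step 2 (op2 load() → 6): value 6
after step 3 (op3 store(54)): value 54
after step 4 (op4 load() → 54): value 54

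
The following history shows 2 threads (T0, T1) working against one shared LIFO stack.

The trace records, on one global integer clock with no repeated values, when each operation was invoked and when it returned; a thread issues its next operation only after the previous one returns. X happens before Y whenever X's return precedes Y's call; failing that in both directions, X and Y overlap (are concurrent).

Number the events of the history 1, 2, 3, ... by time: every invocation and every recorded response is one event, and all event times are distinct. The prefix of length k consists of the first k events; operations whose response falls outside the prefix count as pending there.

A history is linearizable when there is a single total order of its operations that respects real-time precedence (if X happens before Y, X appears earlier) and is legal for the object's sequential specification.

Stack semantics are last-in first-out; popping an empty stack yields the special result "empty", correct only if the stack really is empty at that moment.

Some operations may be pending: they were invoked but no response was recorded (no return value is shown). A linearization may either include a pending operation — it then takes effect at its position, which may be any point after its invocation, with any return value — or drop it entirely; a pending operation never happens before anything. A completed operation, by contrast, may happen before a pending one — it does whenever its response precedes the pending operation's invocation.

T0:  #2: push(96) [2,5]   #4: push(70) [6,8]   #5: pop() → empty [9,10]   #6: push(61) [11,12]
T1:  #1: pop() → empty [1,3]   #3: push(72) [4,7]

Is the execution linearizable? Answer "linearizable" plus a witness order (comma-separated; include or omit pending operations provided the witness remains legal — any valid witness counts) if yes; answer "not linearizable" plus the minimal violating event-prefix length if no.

the violation lands at event 10, #5's response at time 10: events 1..9 linearize, events 1..10 do not
no legal order exists: 5 real-time-consistent candidates over 5 completed LIFO stack operations, all rejected
e.g. #1, #2, #3, #4, #5: illegal at step 5, since #5 pop() → empty cannot apply there
e.g. #1, #2, #4, #3, #5: illegal at step 5, since #5 pop() → empty cannot apply there

not linearizable — minimal violating prefix: 10 events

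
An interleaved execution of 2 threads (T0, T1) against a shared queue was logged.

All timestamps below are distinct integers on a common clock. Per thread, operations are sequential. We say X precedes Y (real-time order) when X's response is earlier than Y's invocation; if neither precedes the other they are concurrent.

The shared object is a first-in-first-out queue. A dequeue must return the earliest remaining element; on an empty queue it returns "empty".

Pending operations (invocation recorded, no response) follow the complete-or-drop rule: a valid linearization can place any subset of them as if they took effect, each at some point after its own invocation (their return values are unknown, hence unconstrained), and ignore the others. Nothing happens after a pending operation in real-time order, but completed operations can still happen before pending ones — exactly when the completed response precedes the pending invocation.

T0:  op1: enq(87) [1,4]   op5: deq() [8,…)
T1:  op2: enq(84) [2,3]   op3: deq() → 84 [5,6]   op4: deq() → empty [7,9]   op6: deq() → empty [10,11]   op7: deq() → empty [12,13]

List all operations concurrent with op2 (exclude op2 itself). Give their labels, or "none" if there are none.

op1

op2 spans [2,3]: anything still running between times 2 and 3 counts as concurrent
op1 [1,4]: concurrent
op3 [5,6]: after
op4 [7,9]: after
op5 [8,…): after
op6 [10,11]: after
op7 [12,13]: after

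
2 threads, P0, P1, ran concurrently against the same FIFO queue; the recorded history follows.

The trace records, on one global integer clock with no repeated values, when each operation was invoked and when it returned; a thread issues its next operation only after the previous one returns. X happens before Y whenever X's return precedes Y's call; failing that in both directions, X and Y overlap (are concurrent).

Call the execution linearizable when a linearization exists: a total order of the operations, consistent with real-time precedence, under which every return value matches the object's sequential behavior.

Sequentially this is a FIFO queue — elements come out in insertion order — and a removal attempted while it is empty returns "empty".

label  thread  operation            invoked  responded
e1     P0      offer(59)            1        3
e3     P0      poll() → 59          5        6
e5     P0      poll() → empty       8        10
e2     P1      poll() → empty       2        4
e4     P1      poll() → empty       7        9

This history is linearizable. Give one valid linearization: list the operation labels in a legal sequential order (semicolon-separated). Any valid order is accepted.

e2; e1; e3; e4; e5

1. e2 poll() → empty, leaving queue <>
2. e1 offer(59), leaving queue <59>
3. e3 poll() → 59, leaving queue <>
4. e4 poll() → empty, leaving queue <>
5. e5 poll() → empty, leaving queue <>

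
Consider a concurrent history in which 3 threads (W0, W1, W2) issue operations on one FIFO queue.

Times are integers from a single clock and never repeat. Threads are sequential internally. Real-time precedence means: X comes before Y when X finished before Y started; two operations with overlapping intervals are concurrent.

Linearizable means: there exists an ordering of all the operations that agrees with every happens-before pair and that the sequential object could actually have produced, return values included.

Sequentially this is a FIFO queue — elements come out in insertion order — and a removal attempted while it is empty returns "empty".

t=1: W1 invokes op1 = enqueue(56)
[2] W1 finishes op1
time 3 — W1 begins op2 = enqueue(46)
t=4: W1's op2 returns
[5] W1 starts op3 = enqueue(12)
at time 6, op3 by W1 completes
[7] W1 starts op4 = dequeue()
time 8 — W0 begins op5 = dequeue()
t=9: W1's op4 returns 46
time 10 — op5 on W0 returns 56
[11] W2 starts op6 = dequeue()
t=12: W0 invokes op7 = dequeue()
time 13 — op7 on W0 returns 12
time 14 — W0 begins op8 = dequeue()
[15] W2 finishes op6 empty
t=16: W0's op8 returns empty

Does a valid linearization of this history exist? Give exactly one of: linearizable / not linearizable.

linearizable

witness order: op1, op2, op3, op5, op4, op7, op6, op8
step 1: op1 enqueue(56) — queue <56>
step 2: op2 enqueue(46) — queue <56,46>
step 3: op3 enqueue(12) — queue <56,46,12>
step 4: op5 dequeue() → 56 — queue <46,12>
step 5: op4 dequeue() → 46 — queue <12>
step 6: op7 dequeue() → 12 — queue <>
step 7: op6 dequeue() → empty — queue <>
step 8: op8 dequeue() → empty — queue <>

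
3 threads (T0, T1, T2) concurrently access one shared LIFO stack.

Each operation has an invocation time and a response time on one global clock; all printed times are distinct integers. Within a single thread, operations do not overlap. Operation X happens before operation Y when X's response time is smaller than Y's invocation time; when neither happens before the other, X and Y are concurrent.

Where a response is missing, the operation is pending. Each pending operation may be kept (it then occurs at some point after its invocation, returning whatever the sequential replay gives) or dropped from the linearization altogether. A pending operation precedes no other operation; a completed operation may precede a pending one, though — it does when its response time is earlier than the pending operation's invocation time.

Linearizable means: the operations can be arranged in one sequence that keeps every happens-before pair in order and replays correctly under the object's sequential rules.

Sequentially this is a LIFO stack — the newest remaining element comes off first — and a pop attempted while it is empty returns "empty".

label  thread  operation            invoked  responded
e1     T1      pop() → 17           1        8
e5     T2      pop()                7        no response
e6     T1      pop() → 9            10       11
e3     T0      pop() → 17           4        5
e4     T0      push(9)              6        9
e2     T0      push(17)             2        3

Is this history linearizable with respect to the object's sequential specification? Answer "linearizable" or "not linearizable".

not linearizable

through event 7 a valid linearization exists; event 8 (e1 responding at time 8) ends that
3 orders of the 3 completed LIFO stack ops respect real time; none is legal
no escape via the 2 pending operations (e4, e5): every completion choice fails
for example e1, e2, e3 (pending dropped) fails at step 1: e1 pop() → 17 is not legal there
for example e2, e1, e3 (pending dropped) fails at step 3: e3 pop() → 17 is not legal there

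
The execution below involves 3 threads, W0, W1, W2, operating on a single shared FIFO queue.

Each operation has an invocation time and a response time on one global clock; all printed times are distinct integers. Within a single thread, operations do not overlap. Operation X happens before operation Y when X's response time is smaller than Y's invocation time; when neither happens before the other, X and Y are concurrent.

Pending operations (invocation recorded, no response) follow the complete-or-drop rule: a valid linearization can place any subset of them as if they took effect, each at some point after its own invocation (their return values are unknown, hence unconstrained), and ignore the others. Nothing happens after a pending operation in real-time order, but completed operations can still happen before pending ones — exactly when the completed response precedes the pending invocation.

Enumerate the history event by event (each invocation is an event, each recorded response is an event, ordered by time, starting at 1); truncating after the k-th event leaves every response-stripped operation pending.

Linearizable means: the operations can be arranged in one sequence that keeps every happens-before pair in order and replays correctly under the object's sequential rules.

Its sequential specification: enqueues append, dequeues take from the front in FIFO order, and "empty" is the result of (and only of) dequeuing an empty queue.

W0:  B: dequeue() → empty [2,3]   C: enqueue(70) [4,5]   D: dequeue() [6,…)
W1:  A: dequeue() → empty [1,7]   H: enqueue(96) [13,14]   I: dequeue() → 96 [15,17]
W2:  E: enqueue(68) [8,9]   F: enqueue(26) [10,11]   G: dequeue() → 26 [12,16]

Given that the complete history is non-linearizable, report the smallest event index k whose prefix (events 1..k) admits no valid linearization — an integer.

one valid order for events 1..16 is A, B, C, D, E, F, H, I, G:
step 1: A dequeue() → empty — queue <>
step 2: B dequeue() → empty — queue <>
step 3: C enqueue(70) — queue <70>
step 4: D dequeue() (pending, included) — queue <>
step 5: E enqueue(68) — queue <68>
step 6: F enqueue(26) — queue <68,26>
step 7: H enqueue(96) — queue <68,26,96>
step 8: I dequeue() (pending, included) — queue <26,96>
step 9: G dequeue() → 26 — queue <96>
once event 17 joins (I's response, time 17), exhaustive search finds no witness
every completion of the 1 pending operation (D) was checked; none linearizes
sample order A, B, C, E, F, G, H, I (pending dropped) stalls at step 6 — G dequeue() → 26 has no legal effect
sample order A, B, C, E, F, H, G, I (pending dropped) stalls at step 7 — G dequeue() → 26 has no legal effect

17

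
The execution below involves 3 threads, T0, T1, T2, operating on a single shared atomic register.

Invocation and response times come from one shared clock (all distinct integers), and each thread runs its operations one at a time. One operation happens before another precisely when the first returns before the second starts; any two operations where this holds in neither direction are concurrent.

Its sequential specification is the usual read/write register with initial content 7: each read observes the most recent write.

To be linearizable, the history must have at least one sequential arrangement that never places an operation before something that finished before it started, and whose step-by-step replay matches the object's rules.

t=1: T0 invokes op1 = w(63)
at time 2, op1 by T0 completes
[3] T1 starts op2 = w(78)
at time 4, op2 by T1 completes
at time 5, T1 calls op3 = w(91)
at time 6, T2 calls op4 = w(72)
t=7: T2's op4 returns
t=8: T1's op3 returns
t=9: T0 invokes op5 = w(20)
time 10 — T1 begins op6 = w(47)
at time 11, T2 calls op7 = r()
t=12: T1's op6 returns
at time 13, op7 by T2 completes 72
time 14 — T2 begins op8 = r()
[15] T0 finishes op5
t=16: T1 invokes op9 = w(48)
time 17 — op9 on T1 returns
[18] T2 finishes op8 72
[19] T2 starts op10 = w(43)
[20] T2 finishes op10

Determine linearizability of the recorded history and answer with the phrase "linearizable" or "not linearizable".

cut after 17 events: linearizable; cut after 18 events (op8 responds, time 18): not linearizable
no legal order exists: 28 real-time-consistent candidates over 9 completed atomic register operations, all rejected
take op1, op2, op3, op4, op5, op6, op7, op8, op9: step 7 already fails, because op7 r() → 72 cannot occur there
take op1, op2, op3, op4, op5, op6, op7, op9, op8: step 7 already fails, because op7 r() → 72 cannot occur there

not linearizable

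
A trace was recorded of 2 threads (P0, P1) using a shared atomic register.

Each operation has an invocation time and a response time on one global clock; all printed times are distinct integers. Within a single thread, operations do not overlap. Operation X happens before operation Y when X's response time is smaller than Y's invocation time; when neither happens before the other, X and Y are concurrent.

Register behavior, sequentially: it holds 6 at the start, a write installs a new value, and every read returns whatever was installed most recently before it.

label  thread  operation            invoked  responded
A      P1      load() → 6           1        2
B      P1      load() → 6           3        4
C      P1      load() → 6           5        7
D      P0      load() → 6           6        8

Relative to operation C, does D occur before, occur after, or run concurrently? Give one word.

concurrent

D spans [6,8], C spans [5,7]
the intervals overlap in both directions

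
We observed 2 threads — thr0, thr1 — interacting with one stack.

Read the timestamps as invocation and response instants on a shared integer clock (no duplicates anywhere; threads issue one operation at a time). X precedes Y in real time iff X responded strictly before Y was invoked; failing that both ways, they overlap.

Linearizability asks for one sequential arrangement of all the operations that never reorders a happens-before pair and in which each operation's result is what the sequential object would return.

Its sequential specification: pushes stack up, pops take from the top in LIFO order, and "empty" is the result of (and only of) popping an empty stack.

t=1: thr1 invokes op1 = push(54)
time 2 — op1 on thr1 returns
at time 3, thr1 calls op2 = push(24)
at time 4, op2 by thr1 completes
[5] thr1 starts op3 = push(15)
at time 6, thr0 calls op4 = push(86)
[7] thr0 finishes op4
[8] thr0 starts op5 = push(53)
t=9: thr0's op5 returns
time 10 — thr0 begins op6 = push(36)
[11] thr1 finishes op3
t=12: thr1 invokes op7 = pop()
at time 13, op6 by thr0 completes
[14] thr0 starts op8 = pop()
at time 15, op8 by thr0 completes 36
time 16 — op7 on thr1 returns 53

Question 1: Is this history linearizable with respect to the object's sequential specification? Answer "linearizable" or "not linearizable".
linearizable

one valid linearization: op1, op2, op3, op4, op5, op6, op8, op7
after step 1 (op1 push(54)): stack <54>
after step 2 (op2 push(24)): stack <54,24>
after step 3 (op3 push(15)): stack <54,24,15>
after step 4 (op4 push(86)): stack <54,24,15,86>
after step 5 (op5 push(53)): stack <54,24,15,86,53>
after step 6 (op6 push(36)): stack <54,24,15,86,53,36>
after step 7 (op8 pop() → 36): stack <54,24,15,86,53>
after step 8 (op7 pop() → 53): stack <54,24,15,86>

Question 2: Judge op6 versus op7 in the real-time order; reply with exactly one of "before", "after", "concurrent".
concurrent

op6 spans [10,13], op7 spans [12,16]
the intervals overlap in both directions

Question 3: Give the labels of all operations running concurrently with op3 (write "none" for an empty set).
op4, op5, op6

op3 runs from 5 to 11; window-overlapping ops are concurrent
op1 [1,2]: before
op2 [3,4]: before
op4 [6,7]: concurrent
op5 [8,9]: concurrent
op6 [10,13]: concurrent
op7 [12,16]: after
op8 [14,15]: after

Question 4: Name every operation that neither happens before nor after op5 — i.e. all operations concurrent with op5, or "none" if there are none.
op3

overlap test against op5 [8,9]: concurrent iff the interval meets 8..9
op1 [1,2]: before
op2 [3,4]: before
op3 [5,11]: concurrent
op4 [6,7]: before
op6 [10,13]: after
op7 [12,16]: after
op8 [14,15]: after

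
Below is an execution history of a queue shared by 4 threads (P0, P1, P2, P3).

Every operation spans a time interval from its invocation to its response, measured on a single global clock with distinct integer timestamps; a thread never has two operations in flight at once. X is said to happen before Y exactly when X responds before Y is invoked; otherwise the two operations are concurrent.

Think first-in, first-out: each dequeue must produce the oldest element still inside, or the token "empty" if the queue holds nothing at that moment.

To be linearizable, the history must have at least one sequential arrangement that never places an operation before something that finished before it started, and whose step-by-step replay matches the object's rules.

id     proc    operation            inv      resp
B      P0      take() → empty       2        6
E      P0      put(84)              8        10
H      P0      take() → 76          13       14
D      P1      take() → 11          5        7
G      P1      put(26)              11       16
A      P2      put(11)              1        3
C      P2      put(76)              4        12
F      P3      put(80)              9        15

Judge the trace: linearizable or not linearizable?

one valid linearization: A, D, B, C, E, F, G, H
step 1: A put(11) — queue <11>
step 2: D take() → 11 — queue <>
step 3: B take() → empty — queue <>
step 4: C put(76) — queue <76>
step 5: E put(84) — queue <76,84>
step 6: F put(80) — queue <76,84,80>
step 7: G put(26) — queue <76,84,80,26>
step 8: H take() → 76 — queue <84,80,26>

linearizable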